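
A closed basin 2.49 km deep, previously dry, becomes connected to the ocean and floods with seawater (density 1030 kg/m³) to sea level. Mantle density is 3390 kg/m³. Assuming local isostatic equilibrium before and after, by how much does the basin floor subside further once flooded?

1.09 km

After flooding the water column is d + s deep. Its weight must equal the weight of mantle displaced by the extra subsidence s: (d + s) ρ_w = s ρ_m.
s = d ρ_w / (ρ_m − ρ_w) = 2.49 km × 1030/(3390 − 1030) = 1.09 km.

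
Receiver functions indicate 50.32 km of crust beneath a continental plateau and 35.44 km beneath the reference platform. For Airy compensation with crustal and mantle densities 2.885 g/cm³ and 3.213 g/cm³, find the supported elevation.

1.52 km

Excess crust Δ = 50.32 km − 35.44 km = 14.88 km, split between elevation h and root r with h + r = Δ.
Airy balance ρ_c h = (ρ_m − ρ_c) r gives r = h ρ_c/(ρ_m − ρ_c), so h (1 + ρ_c/(ρ_m − ρ_c)) = Δ, i.e. h = Δ (ρ_m − ρ_c)/ρ_m.
h = 14.88 km × 0.328/3.213 = 1.52 km.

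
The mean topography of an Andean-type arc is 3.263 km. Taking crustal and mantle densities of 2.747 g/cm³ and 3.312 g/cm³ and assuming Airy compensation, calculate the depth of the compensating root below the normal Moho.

Balancing pressure at the compensation depth: the weight of the topography is balanced by the buoyancy of the root, ρ_c h = (ρ_m − ρ_c) r.
r = h · ρ_c / (ρ_m − ρ_c) = 3.263 km × 2.747 / (3.312 − 2.747) = 15.9 km.

15.9 km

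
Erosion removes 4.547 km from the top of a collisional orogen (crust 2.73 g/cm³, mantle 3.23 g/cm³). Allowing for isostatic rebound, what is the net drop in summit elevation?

Rebound u = e ρ_c/ρ_m = 4.547 km × 2.73/3.23 = 3.843 km.
Net surface drop = e − u = 4.547 km − 3.843 km = e (ρ_m − ρ_c)/ρ_m = 0.704 km.

0.704 km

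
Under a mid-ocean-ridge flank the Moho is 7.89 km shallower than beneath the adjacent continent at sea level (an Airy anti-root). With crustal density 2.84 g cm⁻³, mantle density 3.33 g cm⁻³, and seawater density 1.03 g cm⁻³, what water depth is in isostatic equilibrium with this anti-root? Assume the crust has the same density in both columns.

Replacing a thickness d of crust by seawater at the top must be balanced by replacing crust with mantle at the base: d (ρ_c − ρ_w) = a (ρ_m − ρ_c).
d = a (ρ_m − ρ_c)/(ρ_c − ρ_w) = 7.89 km × 0.49/1.81 = 2.14 km.

2.14 km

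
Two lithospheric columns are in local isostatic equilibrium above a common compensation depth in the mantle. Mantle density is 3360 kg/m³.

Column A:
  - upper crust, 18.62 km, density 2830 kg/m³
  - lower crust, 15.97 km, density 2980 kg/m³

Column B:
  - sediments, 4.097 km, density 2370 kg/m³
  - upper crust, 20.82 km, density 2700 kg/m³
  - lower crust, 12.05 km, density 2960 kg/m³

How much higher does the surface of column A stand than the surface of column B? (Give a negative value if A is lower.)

−1.99 km

For any compensation level in the mantle, the mantle terms cancel and isostasy reduces to e = (Σt_A − Σt_B) − (Σ(ρt)_A − Σ(ρt)_B) / ρ_m.
Σt_A = 34.59 km; Σt_B = 36.967 km; Σ(ρt)_A = 100285.2; Σ(ρt)_B = 101591.89 (in km·kg/m³).
e = (34.59 − 36.967) − (100285.2 − 101591.89) / 3360 = −1.99 km.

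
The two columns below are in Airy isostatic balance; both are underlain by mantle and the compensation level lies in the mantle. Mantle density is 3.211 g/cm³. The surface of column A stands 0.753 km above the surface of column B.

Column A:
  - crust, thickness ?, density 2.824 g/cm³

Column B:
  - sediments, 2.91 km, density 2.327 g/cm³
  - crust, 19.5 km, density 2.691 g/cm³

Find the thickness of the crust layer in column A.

Take the compensation level at the base of the deeper column (depth z_c below the surface of column A) and equate Σ ρ_i t_i down to z_c; mantle fills any gap and the z_c terms cancel.
Column A: x×2.824 + (z_c − 0 − x)×3.211
Column B: 0.753×0 + 2.91×2.327 + 19.5×2.691 + (z_c − 0.753 − 22.41)×3.211
The z_c×3.211 term appears on both sides and cancels. Collect the known terms of each column as K = Σ(ρt)_known − 3.211 × (depth of known layers): K_A = 0 − 3.211×0 = 0; K_B = 59.24607 − 3.211×(0.753 + 22.41) = −15.130323.
Balance: K_A − x×(3.211 − 2.824) = K_B, so x = (K_A − K_B)/(3.211 − 2.824) = 15.1303/0.387 = 39.1 km.

39.1 km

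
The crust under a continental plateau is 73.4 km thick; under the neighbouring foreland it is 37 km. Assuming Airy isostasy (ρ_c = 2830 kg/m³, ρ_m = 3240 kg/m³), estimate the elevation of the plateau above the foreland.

Excess crust Δ = 73.4 km − 37 km = 36.4 km, split between elevation h and root r with h + r = Δ.
Airy balance ρ_c h = (ρ_m − ρ_c) r gives r = h ρ_c/(ρ_m − ρ_c), so h (1 + ρ_c/(ρ_m − ρ_c)) = Δ, i.e. h = Δ (ρ_m − ρ_c)/ρ_m.
h = 36.4 km × 410/3240 = 4.61 km.

4.61 km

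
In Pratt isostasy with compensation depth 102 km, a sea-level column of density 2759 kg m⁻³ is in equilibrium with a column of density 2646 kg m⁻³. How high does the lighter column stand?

4.36 km

ρ_ref D = ρ (D + h) → h = D (ρ_ref − ρ)/ρ.
h = 102 km × (2759 − 2646)/2646 = 4.36 km.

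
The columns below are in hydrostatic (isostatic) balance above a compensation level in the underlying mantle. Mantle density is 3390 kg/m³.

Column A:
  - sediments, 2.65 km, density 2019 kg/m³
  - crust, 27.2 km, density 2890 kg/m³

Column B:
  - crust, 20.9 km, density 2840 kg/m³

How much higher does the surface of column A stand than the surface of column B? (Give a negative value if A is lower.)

1.69 km

For any compensation level in the mantle, the mantle terms cancel and isostasy reduces to e = (Σt_A − Σt_B) − (Σ(ρt)_A − Σ(ρt)_B) / ρ_m.
Σt_A = 29.85 km; Σt_B = 20.9 km; Σ(ρt)_A = 83958.35; Σ(ρt)_B = 59356 (in km·kg/m³).
e = (29.85 − 20.9) − (83958.35 − 59356) / 3390 = 1.69 km.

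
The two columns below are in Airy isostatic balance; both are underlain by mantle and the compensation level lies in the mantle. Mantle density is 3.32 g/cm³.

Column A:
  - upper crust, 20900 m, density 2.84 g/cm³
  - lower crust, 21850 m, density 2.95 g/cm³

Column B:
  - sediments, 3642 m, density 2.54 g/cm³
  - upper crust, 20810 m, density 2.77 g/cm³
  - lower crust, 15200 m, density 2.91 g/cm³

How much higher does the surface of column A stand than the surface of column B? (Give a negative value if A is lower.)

−723 m

For any compensation level in the mantle, the mantle terms cancel and isostasy reduces to e = (Σt_A − Σt_B) − (Σ(ρt)_A − Σ(ρt)_B) / ρ_m.
Σt_A = 42750 m; Σt_B = 39652 m; Σ(ρt)_A = 123813.5; Σ(ρt)_B = 111126.38 (in m·g/cm³).
e = (42750 − 39652) − (123813.5 − 111126.38) / 3.32 = −723 m.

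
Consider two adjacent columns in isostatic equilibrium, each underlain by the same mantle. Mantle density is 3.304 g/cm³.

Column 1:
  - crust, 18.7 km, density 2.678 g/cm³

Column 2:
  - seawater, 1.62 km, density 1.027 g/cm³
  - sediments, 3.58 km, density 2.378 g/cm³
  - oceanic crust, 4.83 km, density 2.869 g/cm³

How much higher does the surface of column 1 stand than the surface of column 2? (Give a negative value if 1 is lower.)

0.787 km

For any compensation level in the mantle, the mantle terms cancel and isostasy reduces to e = (Σt_1 − Σt_2) − (Σ(ρt)_1 − Σ(ρt)_2) / ρ_m.
Σt_1 = 18.7 km; Σt_2 = 10.03 km; Σ(ρt)_1 = 50.0786; Σ(ρt)_2 = 24.03425 (in km·g/cm³).
e = (18.7 − 10.03) − (50.0786 − 24.03425) / 3.304 = 0.787 km.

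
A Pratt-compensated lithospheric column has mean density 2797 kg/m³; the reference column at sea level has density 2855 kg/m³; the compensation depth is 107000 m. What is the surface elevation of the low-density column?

ρ_ref D = ρ (D + h) → h = D (ρ_ref − ρ)/ρ.
h = 107000 m × (2855 − 2797)/2797 = 2220 m.

2220 m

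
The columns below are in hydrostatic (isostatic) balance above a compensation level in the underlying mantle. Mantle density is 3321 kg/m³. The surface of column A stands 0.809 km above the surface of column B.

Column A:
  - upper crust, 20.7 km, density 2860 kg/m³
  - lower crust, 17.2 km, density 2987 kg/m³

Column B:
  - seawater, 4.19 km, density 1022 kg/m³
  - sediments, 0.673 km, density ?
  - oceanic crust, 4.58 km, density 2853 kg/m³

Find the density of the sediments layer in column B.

2100 kg/m³

Take the compensation level at the base of the deeper column (depth z_c below the surface of column A) and equate Σ ρ_i t_i down to z_c; mantle fills any gap and the z_c terms cancel.
Column A: 20.7×2860 + 17.2×2987 + (z_c − 37.9)×3321
Column B: 0.809×0 + 4.19×1022 + 0.673×ρ + 4.58×2853 + (z_c − 0.809 − 9.443)×3321
The z_c×3321 term appears on both sides and cancels. Collect the known terms of each column as K = Σ(ρt)_known − 3321 × (depth of known layers): K_A = 110578.4 − 3321×37.9 = −15287.5; K_B = 17348.92 − 3321×(0.809 + 9.443) = −16697.972.
Balance: K_A = K_B + 0.673×ρ, so ρ = (K_A − K_B)/0.673 = 1410.47/0.673 = 2100 kg/m³.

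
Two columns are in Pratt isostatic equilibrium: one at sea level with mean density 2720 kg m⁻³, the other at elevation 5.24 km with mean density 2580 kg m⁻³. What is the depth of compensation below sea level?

ρ_ref D = ρ (D + h) → D (ρ_ref − ρ) = ρ h.
D = ρ h/(ρ_ref − ρ) = 2580 × 5.24 km/(2720 − 2580) = 96.6 km.

96.6 km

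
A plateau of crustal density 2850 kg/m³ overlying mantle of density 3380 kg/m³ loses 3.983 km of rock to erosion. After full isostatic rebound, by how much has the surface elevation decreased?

Rebound u = e ρ_c/ρ_m = 3.983 km × 2850/3380 = 3.358 km.
Net surface drop = e − u = 3.983 km − 3.358 km = e (ρ_m − ρ_c)/ρ_m = 0.625 km.

0.625 km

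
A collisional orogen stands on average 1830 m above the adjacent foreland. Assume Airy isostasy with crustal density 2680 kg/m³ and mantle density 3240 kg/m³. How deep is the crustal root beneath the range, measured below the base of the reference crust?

Isostatic balance requires: the weight of the topography is balanced by the buoyancy of the root, ρ_c h = (ρ_m − ρ_c) r.
r = h · ρ_c / (ρ_m − ρ_c) = 1830 m × 2680 / (3240 − 2680) = 8760 m.

8760 m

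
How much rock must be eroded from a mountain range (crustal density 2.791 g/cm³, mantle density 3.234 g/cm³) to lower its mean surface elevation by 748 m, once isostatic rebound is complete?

Net drop Δ = e − u = e − e ρ_c/ρ_m = e (ρ_m − ρ_c)/ρ_m.
e = Δ ρ_m/(ρ_m − ρ_c) = 748 m × 3.234/0.443 = 5460 m.

5460 m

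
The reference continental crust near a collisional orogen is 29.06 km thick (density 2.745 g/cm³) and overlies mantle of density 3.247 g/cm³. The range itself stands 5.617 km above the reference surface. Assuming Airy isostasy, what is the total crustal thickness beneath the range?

65.4 km

Root depth r = h ρ_c / (ρ_m − ρ_c) = 5.617 km × 2.745 / 0.502 = 30.71 km.
Total thickness = T + h + r = 29.06 km + 5.617 km + 30.71 km = 65.4 km.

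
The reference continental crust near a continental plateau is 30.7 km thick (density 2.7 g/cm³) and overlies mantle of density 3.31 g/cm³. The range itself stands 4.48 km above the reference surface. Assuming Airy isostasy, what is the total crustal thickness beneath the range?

55 km

Root depth r = h ρ_c / (ρ_m − ρ_c) = 4.48 km × 2.7 / 0.61 = 19.83 km.
Total thickness = T + h + r = 30.7 km + 4.48 km + 19.83 km = 55 km.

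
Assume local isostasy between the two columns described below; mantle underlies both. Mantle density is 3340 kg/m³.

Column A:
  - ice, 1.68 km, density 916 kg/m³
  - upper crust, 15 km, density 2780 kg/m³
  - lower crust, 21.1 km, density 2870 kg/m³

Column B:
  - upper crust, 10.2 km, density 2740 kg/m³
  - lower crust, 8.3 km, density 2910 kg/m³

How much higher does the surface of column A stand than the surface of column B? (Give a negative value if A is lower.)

For any compensation level in the mantle, the mantle terms cancel and isostasy reduces to e = (Σt_A − Σt_B) − (Σ(ρt)_A − Σ(ρt)_B) / ρ_m.
Σt_A = 37.78 km; Σt_B = 18.5 km; Σ(ρt)_A = 103795.88; Σ(ρt)_B = 52101 (in km·kg/m³).
e = (37.78 − 18.5) − (103795.88 − 52101) / 3340 = 3.8 km.

3.8 km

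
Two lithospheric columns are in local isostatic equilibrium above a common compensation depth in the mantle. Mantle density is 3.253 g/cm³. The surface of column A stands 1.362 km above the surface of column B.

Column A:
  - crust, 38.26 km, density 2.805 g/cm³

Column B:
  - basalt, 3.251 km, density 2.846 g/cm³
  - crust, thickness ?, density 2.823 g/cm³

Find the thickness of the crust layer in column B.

Take the compensation level at the base of the deeper column (depth z_c below the surface of column A) and equate Σ ρ_i t_i down to z_c; mantle fills any gap and the z_c terms cancel.
Column A: 38.26×2.805 + (z_c − 38.26)×3.253
Column B: 1.362×0 + 3.251×2.846 + x×2.823 + (z_c − 1.362 − 3.251 − x)×3.253
The z_c×3.253 term appears on both sides and cancels. Collect the known terms of each column as K = Σ(ρt)_known − 3.253 × (depth of known layers): K_A = 107.3193 − 3.253×38.26 = −17.14048; K_B = 9.252346 − 3.253×(1.362 + 3.251) = −5.753743.
Balance: K_A = K_B − x×(3.253 − 2.823), so x = (K_B − K_A)/(3.253 − 2.823) = 11.3867/0.43 = 26.5 km.

26.5 km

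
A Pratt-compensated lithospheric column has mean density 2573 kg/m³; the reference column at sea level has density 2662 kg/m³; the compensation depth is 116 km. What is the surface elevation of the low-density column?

ρ_ref D = ρ (D + h) → h = D (ρ_ref − ρ)/ρ.
h = 116 km × (2662 − 2573)/2573 = 4.01 km.

4.01 km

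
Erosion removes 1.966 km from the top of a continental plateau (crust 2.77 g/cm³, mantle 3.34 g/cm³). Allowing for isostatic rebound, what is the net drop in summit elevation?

Rebound u = e ρ_c/ρ_m = 1.966 km × 2.77/3.34 = 1.63 km.
Net surface drop = e − u = 1.966 km − 1.63 km = e (ρ_m − ρ_c)/ρ_m = 0.336 km.

0.336 km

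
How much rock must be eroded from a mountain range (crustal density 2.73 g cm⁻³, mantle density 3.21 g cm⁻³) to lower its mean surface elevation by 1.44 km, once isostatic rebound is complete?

9.63 km

Net drop Δ = e − u = e − e ρ_c/ρ_m = e (ρ_m − ρ_c)/ρ_m.
e = Δ ρ_m/(ρ_m − ρ_c) = 1.44 km × 3.21/0.48 = 9.63 km.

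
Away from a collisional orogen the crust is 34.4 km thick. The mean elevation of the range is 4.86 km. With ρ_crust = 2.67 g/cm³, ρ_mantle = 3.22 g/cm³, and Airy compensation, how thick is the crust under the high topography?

Root depth r = h ρ_c / (ρ_m − ρ_c) = 4.86 km × 2.67 / 0.55 = 23.59 km.
Total thickness = T + h + r = 34.4 km + 4.86 km + 23.59 km = 62.9 km.

62.9 km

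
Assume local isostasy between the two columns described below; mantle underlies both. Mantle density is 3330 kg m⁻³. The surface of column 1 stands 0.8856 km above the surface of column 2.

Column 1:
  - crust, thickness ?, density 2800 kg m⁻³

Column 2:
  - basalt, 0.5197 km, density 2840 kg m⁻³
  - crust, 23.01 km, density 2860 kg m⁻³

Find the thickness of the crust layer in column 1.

Take the compensation level at the base of the deeper column (depth z_c below the surface of column 1) and equate Σ ρ_i t_i down to z_c; mantle fills any gap and the z_c terms cancel.
Column 1: x×2800 + (z_c − 0 − x)×3330
Column 2: 0.8856×0 + 0.5197×2840 + 23.01×2860 + (z_c − 0.8856 − 23.5297)×3330
The z_c×3330 term appears on both sides and cancels. Collect the known terms of each column as K = Σ(ρt)_known − 3330 × (depth of known layers): K_1 = 0 − 3330×0 = 0; K_2 = 67284.548 − 3330×(0.8856 + 23.5297) = −14018.401.
Balance: K_1 − x×(3330 − 2800) = K_2, so x = (K_1 − K_2)/(3330 − 2800) = 14018.4/530 = 26.4 km.

26.4 km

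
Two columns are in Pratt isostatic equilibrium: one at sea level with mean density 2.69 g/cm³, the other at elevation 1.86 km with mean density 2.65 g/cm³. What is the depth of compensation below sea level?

123 km

ρ_ref D = ρ (D + h) → D (ρ_ref − ρ) = ρ h.
D = ρ h/(ρ_ref − ρ) = 2.65 × 1.86 km/(2.69 − 2.65) = 123 km.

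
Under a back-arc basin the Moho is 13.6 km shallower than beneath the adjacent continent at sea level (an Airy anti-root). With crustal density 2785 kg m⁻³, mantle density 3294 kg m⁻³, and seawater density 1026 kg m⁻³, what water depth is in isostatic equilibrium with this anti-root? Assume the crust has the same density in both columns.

Replacing a thickness d of crust by seawater at the top must be balanced by replacing crust with mantle at the base: d (ρ_c − ρ_w) = a (ρ_m − ρ_c).
d = a (ρ_m − ρ_c)/(ρ_c − ρ_w) = 13.6 km × 509/1759 = 3.94 km.

3.94 km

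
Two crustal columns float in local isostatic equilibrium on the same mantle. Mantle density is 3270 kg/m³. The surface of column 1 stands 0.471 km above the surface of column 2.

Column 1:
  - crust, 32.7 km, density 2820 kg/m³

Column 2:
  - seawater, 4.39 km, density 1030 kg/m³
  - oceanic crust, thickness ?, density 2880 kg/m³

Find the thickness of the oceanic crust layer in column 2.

Take the compensation level at the base of the deeper column (depth z_c below the surface of column 1) and equate Σ ρ_i t_i down to z_c; mantle fills any gap and the z_c terms cancel.
Column 1: 32.7×2820 + (z_c − 32.7)×3270
Column 2: 0.471×0 + 4.39×1030 + x×2880 + (z_c − 0.471 − 4.39 − x)×3270
The z_c×3270 term appears on both sides and cancels. Collect the known terms of each column as K = Σ(ρt)_known − 3270 × (depth of known layers): K_1 = 92214 − 3270×32.7 = −14715; K_2 = 4521.7 − 3270×(0.471 + 4.39) = −11373.77.
Balance: K_1 = K_2 − x×(3270 − 2880), so x = (K_2 − K_1)/(3270 − 2880) = 3341.23/390 = 8.57 km.

8.57 km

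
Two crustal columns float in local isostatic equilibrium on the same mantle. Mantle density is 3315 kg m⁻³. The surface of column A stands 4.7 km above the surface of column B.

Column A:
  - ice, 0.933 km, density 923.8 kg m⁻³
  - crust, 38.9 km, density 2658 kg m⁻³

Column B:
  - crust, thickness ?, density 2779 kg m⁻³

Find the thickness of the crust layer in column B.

Take the compensation level at the base of the deeper column (depth z_c below the surface of column A) and equate Σ ρ_i t_i down to z_c; mantle fills any gap and the z_c terms cancel.
Column A: 0.933×923.8 + 38.9×2658 + (z_c − 39.833)×3315
Column B: 4.7×0 + x×2779 + (z_c − 4.7 − 0 − x)×3315
The z_c×3315 term appears on both sides and cancels. Collect the known terms of each column as K = Σ(ρt)_known − 3315 × (depth of known layers): K_A = 104258.105 − 3315×39.833 = −27788.2896; K_B = 0 − 3315×(4.7 + 0) = −15580.5.
Balance: K_A = K_B − x×(3315 − 2779), so x = (K_B − K_A)/(3315 − 2779) = 12207.8/536 = 22.8 km.

22.8 km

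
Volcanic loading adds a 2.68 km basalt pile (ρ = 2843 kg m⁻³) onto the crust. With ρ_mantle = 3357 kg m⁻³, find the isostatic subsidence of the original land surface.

2.27 km

Subaerial loading: s = t ρ_load / ρ_m.
s = 2.68 km × 2843/3357 = 2.27 km.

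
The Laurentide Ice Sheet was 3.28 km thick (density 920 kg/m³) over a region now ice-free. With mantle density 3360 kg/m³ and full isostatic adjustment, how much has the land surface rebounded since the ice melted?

Removing the load lets mantle flow back in; uplift u satisfies ρ_ice t = ρ_m u.
u = t ρ_ice/ρ_m = 3.28 km × 920/3360 = 0.898 km.

0.898 km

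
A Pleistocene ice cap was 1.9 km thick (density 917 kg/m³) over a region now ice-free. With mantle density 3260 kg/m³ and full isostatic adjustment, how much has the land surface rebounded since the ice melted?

Removing the load lets mantle flow back in; uplift u satisfies ρ_ice t = ρ_m u.
u = t ρ_ice/ρ_m = 1.9 km × 917/3260 = 0.534 km.

0.534 km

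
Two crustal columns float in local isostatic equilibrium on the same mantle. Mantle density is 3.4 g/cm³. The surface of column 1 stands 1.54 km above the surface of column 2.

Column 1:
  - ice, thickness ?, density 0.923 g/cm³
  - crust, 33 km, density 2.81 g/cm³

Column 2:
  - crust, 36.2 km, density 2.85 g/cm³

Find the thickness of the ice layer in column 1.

2.29 km

Take the compensation level at the base of the deeper column (depth z_c below the surface of column 1) and equate Σ ρ_i t_i down to z_c; mantle fills any gap and the z_c terms cancel.
Column 1: x×0.923 + 33×2.81 + (z_c − 33 − x)×3.4
Column 2: 1.54×0 + 36.2×2.85 + (z_c − 1.54 − 36.2)×3.4
The z_c×3.4 term appears on both sides and cancels. Collect the known terms of each column as K = Σ(ρt)_known − 3.4 × (depth of known layers): K_1 = 92.73 − 3.4×33 = −19.47; K_2 = 103.17 − 3.4×(1.54 + 36.2) = −25.146.
Balance: K_1 − x×(3.4 − 0.923) = K_2, so x = (K_1 − K_2)/(3.4 − 0.923) = 5.676/2.477 = 2.29 km.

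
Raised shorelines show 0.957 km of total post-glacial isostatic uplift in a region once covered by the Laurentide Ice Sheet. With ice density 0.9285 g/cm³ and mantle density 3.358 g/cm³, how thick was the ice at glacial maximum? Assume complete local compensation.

u = t ρ_ice/ρ_m → t = u ρ_m/ρ_ice = 0.957 km × 3.358/0.9285 = 3.46 km.

3.46 km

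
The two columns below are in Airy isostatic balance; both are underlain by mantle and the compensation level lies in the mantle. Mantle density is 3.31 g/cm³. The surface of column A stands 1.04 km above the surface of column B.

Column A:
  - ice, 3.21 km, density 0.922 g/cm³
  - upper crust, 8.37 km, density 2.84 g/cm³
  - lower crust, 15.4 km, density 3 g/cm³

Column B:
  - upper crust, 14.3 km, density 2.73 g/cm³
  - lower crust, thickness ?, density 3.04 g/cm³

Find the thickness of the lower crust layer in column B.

Take the compensation level at the base of the deeper column (depth z_c below the surface of column A) and equate Σ ρ_i t_i down to z_c; mantle fills any gap and the z_c terms cancel.
Column A: 3.21×0.922 + 8.37×2.84 + 15.4×3 + (z_c − 26.98)×3.31
Column B: 1.04×0 + 14.3×2.73 + x×3.04 + (z_c − 1.04 − 14.3 − x)×3.31
The z_c×3.31 term appears on both sides and cancels. Collect the known terms of each column as K = Σ(ρt)_known − 3.31 × (depth of known layers): K_A = 72.93042 − 3.31×26.98 = −16.37338; K_B = 39.039 − 3.31×(1.04 + 14.3) = −11.7364.
Balance: K_A = K_B − x×(3.31 − 3.04), so x = (K_B − K_A)/(3.31 − 3.04) = 4.63698/0.27 = 17.2 km.

17.2 km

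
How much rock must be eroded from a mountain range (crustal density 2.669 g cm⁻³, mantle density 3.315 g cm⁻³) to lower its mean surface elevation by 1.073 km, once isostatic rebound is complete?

Net drop Δ = e − u = e − e ρ_c/ρ_m = e (ρ_m − ρ_c)/ρ_m.
e = Δ ρ_m/(ρ_m − ρ_c) = 1.073 km × 3.315/0.646 = 5.51 km.

5.51 km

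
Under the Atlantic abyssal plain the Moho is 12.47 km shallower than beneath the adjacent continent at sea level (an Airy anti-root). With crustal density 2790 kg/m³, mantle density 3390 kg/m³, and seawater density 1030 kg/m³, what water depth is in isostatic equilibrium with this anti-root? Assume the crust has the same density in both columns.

4.25 km

Replacing a thickness d of crust by seawater at the top must be balanced by replacing crust with mantle at the base: d (ρ_c − ρ_w) = a (ρ_m − ρ_c).
d = a (ρ_m − ρ_c)/(ρ_c − ρ_w) = 12.47 km × 600/1760 = 4.25 km.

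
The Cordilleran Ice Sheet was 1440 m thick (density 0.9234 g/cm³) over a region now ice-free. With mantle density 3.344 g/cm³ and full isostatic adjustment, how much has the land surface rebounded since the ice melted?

Removing the load lets mantle flow back in; uplift u satisfies ρ_ice t = ρ_m u.
u = t ρ_ice/ρ_m = 1440 m × 0.9234/3.344 = 398 m.

398 m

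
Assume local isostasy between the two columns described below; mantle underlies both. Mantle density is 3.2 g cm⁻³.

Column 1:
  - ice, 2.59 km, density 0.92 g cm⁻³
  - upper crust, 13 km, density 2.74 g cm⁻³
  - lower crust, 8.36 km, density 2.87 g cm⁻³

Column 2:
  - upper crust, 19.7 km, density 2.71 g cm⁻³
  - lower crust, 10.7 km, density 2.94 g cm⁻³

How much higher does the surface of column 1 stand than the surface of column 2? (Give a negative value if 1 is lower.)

0.69 km

For any compensation level in the mantle, the mantle terms cancel and isostasy reduces to e = (Σt_1 − Σt_2) − (Σ(ρt)_1 − Σ(ρt)_2) / ρ_m.
Σt_1 = 23.95 km; Σt_2 = 30.4 km; Σ(ρt)_1 = 61.996; Σ(ρt)_2 = 84.845 (in km·g cm⁻³).
e = (23.95 − 30.4) − (61.996 − 84.845) / 3.2 = 0.69 km.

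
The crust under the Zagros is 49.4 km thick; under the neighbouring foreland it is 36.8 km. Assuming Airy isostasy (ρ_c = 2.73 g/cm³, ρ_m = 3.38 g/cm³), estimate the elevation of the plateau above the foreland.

2.42 km

Excess crust Δ = 49.4 km − 36.8 km = 12.6 km, split between elevation h and root r with h + r = Δ.
Airy balance ρ_c h = (ρ_m − ρ_c) r gives r = h ρ_c/(ρ_m − ρ_c), so h (1 + ρ_c/(ρ_m − ρ_c)) = Δ, i.e. h = Δ (ρ_m − ρ_c)/ρ_m.
h = 12.6 km × 0.65/3.38 = 2.42 km.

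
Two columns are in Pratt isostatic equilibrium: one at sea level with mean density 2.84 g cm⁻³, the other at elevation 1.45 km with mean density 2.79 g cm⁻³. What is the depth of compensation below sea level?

ρ_ref D = ρ (D + h) → D (ρ_ref − ρ) = ρ h.
D = ρ h/(ρ_ref − ρ) = 2.79 × 1.45 km/(2.84 − 2.79) = 80.9 km.

80.9 km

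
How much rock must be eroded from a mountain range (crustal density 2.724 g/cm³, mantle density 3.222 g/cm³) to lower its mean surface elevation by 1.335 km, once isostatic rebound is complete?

Net drop Δ = e − u = e − e ρ_c/ρ_m = e (ρ_m − ρ_c)/ρ_m.
e = Δ ρ_m/(ρ_m − ρ_c) = 1.335 km × 3.222/0.498 = 8.64 km.

8.64 km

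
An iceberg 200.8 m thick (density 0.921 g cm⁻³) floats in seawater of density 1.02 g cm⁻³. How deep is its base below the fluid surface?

Draft d = t ρ_obj/ρ_fluid = 200.8 m × 0.921/1.02 = 181 m.

181 m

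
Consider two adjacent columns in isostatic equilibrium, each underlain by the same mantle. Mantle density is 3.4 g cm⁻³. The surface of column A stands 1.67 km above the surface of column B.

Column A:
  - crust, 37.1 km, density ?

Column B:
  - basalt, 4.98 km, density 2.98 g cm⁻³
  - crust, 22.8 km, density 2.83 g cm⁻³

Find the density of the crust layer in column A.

2.84 g cm⁻³

Take the compensation level at the base of the deeper column (depth z_c below the surface of column A) and equate Σ ρ_i t_i down to z_c; mantle fills any gap and the z_c terms cancel.
Column A: 37.1×ρ + (z_c − 37.1)×3.4
Column B: 1.67×0 + 4.98×2.98 + 22.8×2.83 + (z_c − 1.67 − 27.78)×3.4
The z_c×3.4 term appears on both sides and cancels. Collect the known terms of each column as K = Σ(ρt)_known − 3.4 × (depth of known layers): K_A = 0 − 3.4×37.1 = −126.14; K_B = 79.3644 − 3.4×(1.67 + 27.78) = −20.7656.
Balance: K_A + 37.1×ρ = K_B, so ρ = (K_B − K_A)/37.1 = 105.374/37.1 = 2.84 g cm⁻³.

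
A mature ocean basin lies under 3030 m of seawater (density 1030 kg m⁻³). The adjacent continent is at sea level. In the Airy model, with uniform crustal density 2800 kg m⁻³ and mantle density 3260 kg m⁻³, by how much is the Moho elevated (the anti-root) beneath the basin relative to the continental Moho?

By Archimedes' principle applied to the lithosphere: replacing crust with seawater at the top is compensated by replacing crust with mantle at the base: d (ρ_c − ρ_w) = a (ρ_m − ρ_c).
a = d (ρ_c − ρ_w)/(ρ_m − ρ_c) = 3030 m × 1770/460 = 11700 m.

11700 m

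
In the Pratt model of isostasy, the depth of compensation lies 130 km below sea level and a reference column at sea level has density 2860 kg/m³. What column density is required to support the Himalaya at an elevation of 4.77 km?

2760 kg/m³

Pratt balance: ρ_ref D = ρ (D + h).
ρ = ρ_ref D/(D + h) = 2860 × 130 km/(130 km + 4.77 km) = 2760 kg/m³.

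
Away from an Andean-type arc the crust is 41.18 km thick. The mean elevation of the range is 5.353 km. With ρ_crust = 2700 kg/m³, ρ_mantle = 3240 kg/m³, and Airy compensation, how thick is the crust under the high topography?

Root depth r = h ρ_c / (ρ_m − ρ_c) = 5.353 km × 2700 / 540 = 26.77 km.
Total thickness = T + h + r = 41.18 km + 5.353 km + 26.77 km = 73.3 km.

73.3 km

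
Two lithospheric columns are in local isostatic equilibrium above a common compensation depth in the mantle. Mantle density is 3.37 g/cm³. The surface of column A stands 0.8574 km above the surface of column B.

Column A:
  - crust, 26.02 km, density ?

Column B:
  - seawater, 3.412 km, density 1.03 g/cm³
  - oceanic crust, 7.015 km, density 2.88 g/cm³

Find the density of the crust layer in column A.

Take the compensation level at the base of the deeper column (depth z_c below the surface of column A) and equate Σ ρ_i t_i down to z_c; mantle fills any gap and the z_c terms cancel.
Column A: 26.02×ρ + (z_c − 26.02)×3.37
Column B: 0.8574×0 + 3.412×1.03 + 7.015×2.88 + (z_c − 0.8574 − 10.427)×3.37
The z_c×3.37 term appears on both sides and cancels. Collect the known terms of each column as K = Σ(ρt)_known − 3.37 × (depth of known layers): K_A = 0 − 3.37×26.02 = −87.6874; K_B = 23.71756 − 3.37×(0.8574 + 10.427) = −14.310868.
Balance: K_A + 26.02×ρ = K_B, so ρ = (K_B − K_A)/26.02 = 73.3765/26.02 = 2.82 g/cm³.

2.82 g/cm³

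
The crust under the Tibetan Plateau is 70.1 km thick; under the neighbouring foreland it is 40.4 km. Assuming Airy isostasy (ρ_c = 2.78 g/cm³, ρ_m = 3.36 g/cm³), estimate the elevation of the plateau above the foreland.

Excess crust Δ = 70.1 km − 40.4 km = 29.7 km, split between elevation h and root r with h + r = Δ.
Airy balance ρ_c h = (ρ_m − ρ_c) r gives r = h ρ_c/(ρ_m − ρ_c), so h (1 + ρ_c/(ρ_m − ρ_c)) = Δ, i.e. h = Δ (ρ_m − ρ_c)/ρ_m.
h = 29.7 km × 0.58/3.36 = 5.13 km.

5.13 km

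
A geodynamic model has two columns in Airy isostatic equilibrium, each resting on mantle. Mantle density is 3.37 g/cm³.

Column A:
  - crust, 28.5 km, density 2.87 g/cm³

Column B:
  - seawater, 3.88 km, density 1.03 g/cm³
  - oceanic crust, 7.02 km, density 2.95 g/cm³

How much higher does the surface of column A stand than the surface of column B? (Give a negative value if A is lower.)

0.659 km

For any compensation level in the mantle, the mantle terms cancel and isostasy reduces to e = (Σt_A − Σt_B) − (Σ(ρt)_A − Σ(ρt)_B) / ρ_m.
Σt_A = 28.5 km; Σt_B = 10.9 km; Σ(ρt)_A = 81.795; Σ(ρt)_B = 24.7054 (in km·g/cm³).
e = (28.5 − 10.9) − (81.795 − 24.7054) / 3.37 = 0.659 km.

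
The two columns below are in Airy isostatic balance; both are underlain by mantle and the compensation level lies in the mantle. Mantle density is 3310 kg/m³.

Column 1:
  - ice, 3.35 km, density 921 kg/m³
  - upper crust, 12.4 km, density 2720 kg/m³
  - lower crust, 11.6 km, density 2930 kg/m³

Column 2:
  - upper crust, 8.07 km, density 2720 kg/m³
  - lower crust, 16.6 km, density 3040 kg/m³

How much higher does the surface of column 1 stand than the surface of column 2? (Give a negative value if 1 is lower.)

3.17 km

For any compensation level in the mantle, the mantle terms cancel and isostasy reduces to e = (Σt_1 − Σt_2) − (Σ(ρt)_1 − Σ(ρt)_2) / ρ_m.
Σt_1 = 27.35 km; Σt_2 = 24.67 km; Σ(ρt)_1 = 70801.35; Σ(ρt)_2 = 72414.4 (in km·kg/m³).
e = (27.35 − 24.67) − (70801.35 − 72414.4) / 3310 = 3.17 km.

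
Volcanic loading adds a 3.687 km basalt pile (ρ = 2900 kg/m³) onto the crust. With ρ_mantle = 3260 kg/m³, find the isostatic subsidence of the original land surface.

3.28 km

Subaerial loading: s = t ρ_load / ρ_m.
s = 3.687 km × 2900/3260 = 3.28 km.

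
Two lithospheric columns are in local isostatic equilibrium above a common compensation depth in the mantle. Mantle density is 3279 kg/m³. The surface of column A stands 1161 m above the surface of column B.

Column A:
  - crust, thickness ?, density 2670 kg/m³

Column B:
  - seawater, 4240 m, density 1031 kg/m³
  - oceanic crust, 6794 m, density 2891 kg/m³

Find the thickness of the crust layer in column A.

26200 m

Take the compensation level at the base of the deeper column (depth z_c below the surface of column A) and equate Σ ρ_i t_i down to z_c; mantle fills any gap and the z_c terms cancel.
Column A: x×2670 + (z_c − 0 − x)×3279
Column B: 1161×0 + 4240×1031 + 6794×2891 + (z_c − 1161 − 11034)×3279
The z_c×3279 term appears on both sides and cancels. Collect the known terms of each column as K = Σ(ρt)_known − 3279 × (depth of known layers): K_A = 0 − 3279×0 = 0; K_B = 24012894 − 3279×(1161 + 11034) = −15974511.
Balance: K_A − x×(3279 − 2670) = K_B, so x = (K_A − K_B)/(3279 − 2670) = 15974500/609 = 26200 m.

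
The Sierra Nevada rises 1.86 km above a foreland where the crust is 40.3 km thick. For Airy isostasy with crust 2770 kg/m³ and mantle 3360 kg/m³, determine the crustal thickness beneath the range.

50.9 km

Root depth r = h ρ_c / (ρ_m − ρ_c) = 1.86 km × 2770 / 590 = 8.733 km.
Total thickness = T + h + r = 40.3 km + 1.86 km + 8.733 km = 50.9 km.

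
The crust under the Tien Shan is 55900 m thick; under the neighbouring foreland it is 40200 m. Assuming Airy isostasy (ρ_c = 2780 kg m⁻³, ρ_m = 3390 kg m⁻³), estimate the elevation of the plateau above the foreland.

2830 m

Excess crust Δ = 55900 m − 40200 m = 15700 m, split between elevation h and root r with h + r = Δ.
Airy balance ρ_c h = (ρ_m − ρ_c) r gives r = h ρ_c/(ρ_m − ρ_c), so h (1 + ρ_c/(ρ_m − ρ_c)) = Δ, i.e. h = Δ (ρ_m − ρ_c)/ρ_m.
h = 15700 m × 610/3390 = 2830 m.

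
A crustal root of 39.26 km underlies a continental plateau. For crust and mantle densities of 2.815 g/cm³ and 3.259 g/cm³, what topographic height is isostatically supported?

By Archimedes' principle applied to the lithosphere: ρ_c h = (ρ_m − ρ_c) r.
h = r (ρ_m − ρ_c) / ρ_c = 39.26 km × (3.259 − 2.815) / 2.815 = 6.19 km.

6.19 km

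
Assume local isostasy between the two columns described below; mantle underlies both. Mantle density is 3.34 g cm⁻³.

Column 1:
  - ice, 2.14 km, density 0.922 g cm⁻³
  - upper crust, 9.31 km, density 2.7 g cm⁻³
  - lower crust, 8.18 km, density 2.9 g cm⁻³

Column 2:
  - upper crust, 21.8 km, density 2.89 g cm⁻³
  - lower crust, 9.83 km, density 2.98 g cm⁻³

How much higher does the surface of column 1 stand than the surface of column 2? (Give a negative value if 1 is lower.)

0.414 km

For any compensation level in the mantle, the mantle terms cancel and isostasy reduces to e = (Σt_1 − Σt_2) − (Σ(ρt)_1 − Σ(ρt)_2) / ρ_m.
Σt_1 = 19.63 km; Σt_2 = 31.63 km; Σ(ρt)_1 = 50.83208; Σ(ρt)_2 = 92.2954 (in km·g cm⁻³).
e = (19.63 − 31.63) − (50.83208 − 92.2954) / 3.34 = 0.414 km.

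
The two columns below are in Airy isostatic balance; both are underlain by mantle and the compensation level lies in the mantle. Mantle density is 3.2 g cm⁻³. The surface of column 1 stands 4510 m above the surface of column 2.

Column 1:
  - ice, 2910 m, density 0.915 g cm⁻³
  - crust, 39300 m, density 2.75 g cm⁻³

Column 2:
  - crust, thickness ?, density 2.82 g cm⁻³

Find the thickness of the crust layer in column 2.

Take the compensation level at the base of the deeper column (depth z_c below the surface of column 1) and equate Σ ρ_i t_i down to z_c; mantle fills any gap and the z_c terms cancel.
Column 1: 2910×0.915 + 39300×2.75 + (z_c − 42210)×3.2
Column 2: 4510×0 + x×2.82 + (z_c − 4510 − 0 − x)×3.2
The z_c×3.2 term appears on both sides and cancels. Collect the known terms of each column as K = Σ(ρt)_known − 3.2 × (depth of known layers): K_1 = 110737.65 − 3.2×42210 = −24334.35; K_2 = 0 − 3.2×(4510 + 0) = −14432.
Balance: K_1 = K_2 − x×(3.2 − 2.82), so x = (K_2 − K_1)/(3.2 − 2.82) = 9902.35/0.38 = 26100 m.

26100 m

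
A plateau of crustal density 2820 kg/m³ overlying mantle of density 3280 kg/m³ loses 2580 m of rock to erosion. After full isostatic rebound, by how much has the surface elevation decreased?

Rebound u = e ρ_c/ρ_m = 2580 m × 2820/3280 = 2218 m.
Net surface drop = e − u = 2580 m − 2218 m = e (ρ_m − ρ_c)/ρ_m = 362 m.

362 m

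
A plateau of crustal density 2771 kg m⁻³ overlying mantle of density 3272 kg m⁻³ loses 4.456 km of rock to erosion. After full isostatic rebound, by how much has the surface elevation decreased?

Rebound u = e ρ_c/ρ_m = 4.456 km × 2771/3272 = 3.774 km.
Net surface drop = e − u = 4.456 km − 3.774 km = e (ρ_m − ρ_c)/ρ_m = 0.682 km.

0.682 km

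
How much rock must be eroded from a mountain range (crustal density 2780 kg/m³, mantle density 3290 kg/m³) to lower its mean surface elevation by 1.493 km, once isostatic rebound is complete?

9.63 km

Net drop Δ = e − u = e − e ρ_c/ρ_m = e (ρ_m − ρ_c)/ρ_m.
e = Δ ρ_m/(ρ_m − ρ_c) = 1.493 km × 3290/510 = 9.63 km.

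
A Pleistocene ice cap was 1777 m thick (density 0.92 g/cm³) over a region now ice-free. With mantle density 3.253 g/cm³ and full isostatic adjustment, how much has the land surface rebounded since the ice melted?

503 m

Removing the load lets mantle flow back in; uplift u satisfies ρ_ice t = ρ_m u.
u = t ρ_ice/ρ_m = 1777 m × 0.92/3.253 = 503 m.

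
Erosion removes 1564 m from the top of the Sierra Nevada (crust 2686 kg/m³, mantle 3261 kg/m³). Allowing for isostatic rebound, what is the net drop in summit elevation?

Rebound u = e ρ_c/ρ_m = 1564 m × 2686/3261 = 1288 m.
Net surface drop = e − u = 1564 m − 1288 m = e (ρ_m − ρ_c)/ρ_m = 276 m.

276 m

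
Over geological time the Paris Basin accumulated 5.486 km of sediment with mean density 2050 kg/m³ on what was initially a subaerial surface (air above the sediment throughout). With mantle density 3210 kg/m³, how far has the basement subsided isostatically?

3.5 km

Subaerial load: s = t ρ_sed / ρ_m = 5.486 km × 2050/3210 = 3.5 km.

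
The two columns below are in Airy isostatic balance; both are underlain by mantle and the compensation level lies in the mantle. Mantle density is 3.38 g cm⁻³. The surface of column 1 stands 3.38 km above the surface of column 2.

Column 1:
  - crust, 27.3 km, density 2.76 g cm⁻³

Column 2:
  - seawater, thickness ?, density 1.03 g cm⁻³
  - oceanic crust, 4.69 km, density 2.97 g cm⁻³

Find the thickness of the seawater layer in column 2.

1.52 km

Take the compensation level at the base of the deeper column (depth z_c below the surface of column 1) and equate Σ ρ_i t_i down to z_c; mantle fills any gap and the z_c terms cancel.
Column 1: 27.3×2.76 + (z_c − 27.3)×3.38
Column 2: 3.38×0 + x×1.03 + 4.69×2.97 + (z_c − 3.38 − 4.69 − x)×3.38
The z_c×3.38 term appears on both sides and cancels. Collect the known terms of each column as K = Σ(ρt)_known − 3.38 × (depth of known layers): K_1 = 75.348 − 3.38×27.3 = −16.926; K_2 = 13.9293 − 3.38×(3.38 + 4.69) = −13.3473.
Balance: K_1 = K_2 − x×(3.38 − 1.03), so x = (K_2 − K_1)/(3.38 − 1.03) = 3.5787/2.35 = 1.52 km.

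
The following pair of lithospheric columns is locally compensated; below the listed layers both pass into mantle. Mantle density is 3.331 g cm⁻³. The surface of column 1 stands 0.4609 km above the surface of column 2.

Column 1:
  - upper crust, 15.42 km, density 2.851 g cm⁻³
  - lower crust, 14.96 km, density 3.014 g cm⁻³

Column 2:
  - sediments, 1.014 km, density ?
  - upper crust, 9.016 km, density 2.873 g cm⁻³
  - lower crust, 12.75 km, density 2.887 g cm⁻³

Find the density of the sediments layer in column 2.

2.52 g cm⁻³

Take the compensation level at the base of the deeper column (depth z_c below the surface of column 1) and equate Σ ρ_i t_i down to z_c; mantle fills any gap and the z_c terms cancel.
Column 1: 15.42×2.851 + 14.96×3.014 + (z_c − 30.38)×3.331
Column 2: 0.4609×0 + 1.014×ρ + 9.016×2.873 + 12.75×2.887 + (z_c − 0.4609 − 22.78)×3.331
The z_c×3.331 term appears on both sides and cancels. Collect the known terms of each column as K = Σ(ρt)_known − 3.331 × (depth of known layers): K_1 = 89.05186 − 3.331×30.38 = −12.14392; K_2 = 62.712218 − 3.331×(0.4609 + 22.78) = −14.7032199.
Balance: K_1 = K_2 + 1.014×ρ, so ρ = (K_1 − K_2)/1.014 = 2.5593/1.014 = 2.52 g cm⁻³.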